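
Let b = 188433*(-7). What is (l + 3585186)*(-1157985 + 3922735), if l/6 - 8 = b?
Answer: -11968470042000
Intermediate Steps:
b = -1319031
l = -7914138 (l = 48 + 6*(-1319031) = 48 - 7914186 = -7914138)
(l + 3585186)*(-1157985 + 3922735) = (-7914138 + 3585186)*(-1157985 + 3922735) = -4328952*2764750 = -11968470042000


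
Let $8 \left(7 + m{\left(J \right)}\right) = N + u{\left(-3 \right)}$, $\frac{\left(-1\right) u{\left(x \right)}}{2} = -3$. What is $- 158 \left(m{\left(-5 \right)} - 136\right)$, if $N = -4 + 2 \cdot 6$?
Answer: $\frac{44635}{2} \approx 22318.0$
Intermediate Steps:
$u{\left(x \right)} = 6$ ($u{\left(x \right)} = \left(-2\right) \left(-3\right) = 6$)
$N = 8$ ($N = -4 + 12 = 8$)
$m{\left(J \right)} = - \frac{21}{4}$ ($m{\left(J \right)} = -7 + \frac{8 + 6}{8} = -7 + \frac{1}{8} \cdot 14 = -7 + \frac{7}{4} = - \frac{21}{4}$)
$- 158 \left(m{\left(-5 \right)} - 136\right) = - 158 \left(- \frac{21}{4} - 136\right) = \left(-158\right) \left(- \frac{565}{4}\right) = \frac{44635}{2}$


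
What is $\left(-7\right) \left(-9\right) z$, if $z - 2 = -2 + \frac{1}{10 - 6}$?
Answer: $\frac{63}{4} \approx 15.75$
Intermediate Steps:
$z = \frac{1}{4}$ ($z = 2 - \left(2 - \frac{1}{10 - 6}\right) = 2 - \left(2 - \frac{1}{4}\right) = 2 + \left(-2 + \frac{1}{4}\right) = 2 - \frac{7}{4} = \frac{1}{4} \approx 0.25$)
$\left(-7\right) \left(-9\right) z = \left(-7\right) \left(-9\right) \frac{1}{4} = 63 \cdot \frac{1}{4} = \frac{63}{4}$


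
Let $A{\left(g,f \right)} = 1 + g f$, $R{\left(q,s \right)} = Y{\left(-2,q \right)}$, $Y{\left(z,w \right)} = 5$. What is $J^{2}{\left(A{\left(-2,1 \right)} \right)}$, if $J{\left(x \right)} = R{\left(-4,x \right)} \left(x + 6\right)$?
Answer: $625$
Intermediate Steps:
$R{\left(q,s \right)} = 5$
$A{\left(g,f \right)} = 1 + f g$
$J{\left(x \right)} = 30 + 5 x$ ($J{\left(x \right)} = 5 \left(x + 6\right) = 5 \left(6 + x\right) = 30 + 5 x$)
$J^{2}{\left(A{\left(-2,1 \right)} \right)} = \left(30 + 5 \left(1 + 1 \left(-2\right)\right)\right)^{2} = \left(30 + 5 \left(1 - 2\right)\right)^{2} = \left(30 + 5 \left(-1\right)\right)^{2} = \left(30 - 5\right)^{2} = 25^{2} = 625$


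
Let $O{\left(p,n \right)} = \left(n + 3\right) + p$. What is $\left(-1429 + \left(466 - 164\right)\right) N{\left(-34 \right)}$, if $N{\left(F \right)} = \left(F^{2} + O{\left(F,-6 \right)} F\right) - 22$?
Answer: $-2695784$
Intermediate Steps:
$O{\left(p,n \right)} = 3 + n + p$ ($O{\left(p,n \right)} = \left(3 + n\right) + p = 3 + n + p$)
$N{\left(F \right)} = -22 + F^{2} + F \left(-3 + F\right)$ ($N{\left(F \right)} = \left(F^{2} + \left(3 - 6 + F\right) F\right) - 22 = \left(F^{2} + \left(-3 + F\right) F\right) - 22 = \left(F^{2} + F \left(-3 + F\right)\right) - 22 = -22 + F^{2} + F \left(-3 + F\right)$)
$\left(-1429 + \left(466 - 164\right)\right) N{\left(-34 \right)} = \left(-1429 + \left(466 - 164\right)\right) \left(-22 + \left(-34\right)^{2} - 34 \left(-3 - 34\right)\right) = \left(-1429 + 302\right) \left(-22 + 1156 - -1258\right) = - 1127 \left(-22 + 1156 + 1258\right) = \left(-1127\right) 2392 = -2695784$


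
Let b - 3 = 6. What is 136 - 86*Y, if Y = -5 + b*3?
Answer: -1756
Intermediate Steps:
b = 9 (b = 3 + 6 = 9)
Y = 22 (Y = -5 + 9*3 = -5 + 27 = 22)
136 - 86*Y = 136 - 86*22 = 136 - 1892 = -1756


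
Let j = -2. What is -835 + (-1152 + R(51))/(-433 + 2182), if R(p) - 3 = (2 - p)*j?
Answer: -1461466/1749 ≈ -835.60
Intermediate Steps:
R(p) = -1 + 2*p (R(p) = 3 + (2 - p)*(-2) = 3 + (-4 + 2*p) = -1 + 2*p)
-835 + (-1152 + R(51))/(-433 + 2182) = -835 + (-1152 + (-1 + 2*51))/(-433 + 2182) = -835 + (-1152 + (-1 + 102))/1749 = -835 + (-1152 + 101)*(1/1749) = -835 - 1051*1/1749 = -835 - 1051/1749 = -1461466/1749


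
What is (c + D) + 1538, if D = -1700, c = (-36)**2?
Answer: 1134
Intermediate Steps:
c = 1296
(c + D) + 1538 = (1296 - 1700) + 1538 = -404 + 1538 = 1134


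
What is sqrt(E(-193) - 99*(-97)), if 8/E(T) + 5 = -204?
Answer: sqrt(419466971)/209 ≈ 97.995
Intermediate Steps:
E(T) = -8/209 (E(T) = 8/(-5 - 204) = 8/(-209) = 8*(-1/209) = -8/209)
sqrt(E(-193) - 99*(-97)) = sqrt(-8/209 - 99*(-97)) = sqrt(-8/209 + 9603) = sqrt(2007019/209) = sqrt(419466971)/209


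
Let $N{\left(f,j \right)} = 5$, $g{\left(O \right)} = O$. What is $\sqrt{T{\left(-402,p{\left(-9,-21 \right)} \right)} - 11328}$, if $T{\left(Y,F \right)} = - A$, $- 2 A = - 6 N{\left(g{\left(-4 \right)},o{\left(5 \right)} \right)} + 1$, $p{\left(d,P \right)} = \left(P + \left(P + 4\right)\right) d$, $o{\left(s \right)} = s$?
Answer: $\frac{i \sqrt{45370}}{2} \approx 106.5 i$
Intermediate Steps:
$p{\left(d,P \right)} = d \left(4 + 2 P\right)$ ($p{\left(d,P \right)} = \left(P + \left(4 + P\right)\right) d = \left(4 + 2 P\right) d = d \left(4 + 2 P\right)$)
$A = \frac{29}{2}$ ($A = - \frac{\left(-6\right) 5 + 1}{2} = - \frac{-30 + 1}{2} = \left(- \frac{1}{2}\right) \left(-29\right) = \frac{29}{2} \approx 14.5$)
$T{\left(Y,F \right)} = - \frac{29}{2}$ ($T{\left(Y,F \right)} = \left(-1\right) \frac{29}{2} = - \frac{29}{2}$)
$\sqrt{T{\left(-402,p{\left(-9,-21 \right)} \right)} - 11328} = \sqrt{- \frac{29}{2} - 11328} = \sqrt{- \frac{22685}{2}} = \frac{i \sqrt{45370}}{2}$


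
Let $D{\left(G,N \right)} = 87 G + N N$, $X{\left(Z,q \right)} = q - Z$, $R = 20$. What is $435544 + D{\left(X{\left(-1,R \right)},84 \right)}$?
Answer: $444427$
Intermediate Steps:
$D{\left(G,N \right)} = N^{2} + 87 G$ ($D{\left(G,N \right)} = 87 G + N^{2} = N^{2} + 87 G$)
$435544 + D{\left(X{\left(-1,R \right)},84 \right)} = 435544 + \left(84^{2} + 87 \left(20 - -1\right)\right) = 435544 + \left(7056 + 87 \left(20 + 1\right)\right) = 435544 + \left(7056 + 87 \cdot 21\right) = 435544 + \left(7056 + 1827\right) = 435544 + 8883 = 444427$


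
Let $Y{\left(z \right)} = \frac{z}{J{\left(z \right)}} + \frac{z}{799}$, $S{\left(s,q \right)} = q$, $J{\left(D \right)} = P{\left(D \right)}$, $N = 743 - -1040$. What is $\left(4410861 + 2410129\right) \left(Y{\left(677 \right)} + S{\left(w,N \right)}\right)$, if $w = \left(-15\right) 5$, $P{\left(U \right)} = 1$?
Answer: $\frac{13411546494830}{799} \approx 1.6785 \cdot 10^{10}$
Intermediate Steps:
$N = 1783$ ($N = 743 + 1040 = 1783$)
$w = -75$
$J{\left(D \right)} = 1$
$Y{\left(z \right)} = \frac{800 z}{799}$ ($Y{\left(z \right)} = \frac{z}{1} + \frac{z}{799} = z 1 + z \frac{1}{799} = z + \frac{z}{799} = \frac{800 z}{799}$)
$\left(4410861 + 2410129\right) \left(Y{\left(677 \right)} + S{\left(w,N \right)}\right) = \left(4410861 + 2410129\right) \left(\frac{800}{799} \cdot 677 + 1783\right) = 6820990 \left(\frac{541600}{799} + 1783\right) = 6820990 \cdot \frac{1966217}{799} = \frac{13411546494830}{799}$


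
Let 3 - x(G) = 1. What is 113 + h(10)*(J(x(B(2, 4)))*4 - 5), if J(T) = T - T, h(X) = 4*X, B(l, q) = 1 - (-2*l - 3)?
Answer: -87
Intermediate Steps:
B(l, q) = 4 + 2*l (B(l, q) = 1 - (-3 - 2*l) = 1 + (3 + 2*l) = 4 + 2*l)
x(G) = 2 (x(G) = 3 - 1*1 = 3 - 1 = 2)
J(T) = 0
113 + h(10)*(J(x(B(2, 4)))*4 - 5) = 113 + (4*10)*(0*4 - 5) = 113 + 40*(0 - 5) = 113 + 40*(-5) = 113 - 200 = -87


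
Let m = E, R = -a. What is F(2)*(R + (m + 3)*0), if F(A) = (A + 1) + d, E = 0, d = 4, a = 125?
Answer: -875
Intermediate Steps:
R = -125 (R = -1*125 = -125)
m = 0
F(A) = 5 + A (F(A) = (A + 1) + 4 = (1 + A) + 4 = 5 + A)
F(2)*(R + (m + 3)*0) = (5 + 2)*(-125 + (0 + 3)*0) = 7*(-125 + 3*0) = 7*(-125 + 0) = 7*(-125) = -875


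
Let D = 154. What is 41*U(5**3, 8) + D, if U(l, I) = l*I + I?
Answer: 41482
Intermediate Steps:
U(l, I) = I + I*l (U(l, I) = I*l + I = I + I*l)
41*U(5**3, 8) + D = 41*(8*(1 + 5**3)) + 154 = 41*(8*(1 + 125)) + 154 = 41*(8*126) + 154 = 41*1008 + 154 = 41328 + 154 = 41482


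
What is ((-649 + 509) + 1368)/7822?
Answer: 614/3911 ≈ 0.15699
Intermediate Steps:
((-649 + 509) + 1368)/7822 = (-140 + 1368)*(1/7822) = 1228*(1/7822) = 614/3911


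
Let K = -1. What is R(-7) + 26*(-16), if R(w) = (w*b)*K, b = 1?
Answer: -409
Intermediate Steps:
R(w) = -w (R(w) = (w*1)*(-1) = w*(-1) = -w)
R(-7) + 26*(-16) = -1*(-7) + 26*(-16) = 7 - 416 = -409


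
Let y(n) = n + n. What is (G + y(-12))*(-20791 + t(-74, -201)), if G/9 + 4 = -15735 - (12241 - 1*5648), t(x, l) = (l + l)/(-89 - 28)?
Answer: 54321147860/13 ≈ 4.1786e+9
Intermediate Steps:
t(x, l) = -2*l/117 (t(x, l) = (2*l)/(-117) = (2*l)*(-1/117) = -2*l/117)
y(n) = 2*n
G = -200988 (G = -36 + 9*(-15735 - (12241 - 1*5648)) = -36 + 9*(-15735 - (12241 - 5648)) = -36 + 9*(-15735 - 1*6593) = -36 + 9*(-15735 - 6593) = -36 + 9*(-22328) = -36 - 200952 = -200988)
(G + y(-12))*(-20791 + t(-74, -201)) = (-200988 + 2*(-12))*(-20791 - 2/117*(-201)) = (-200988 - 24)*(-20791 + 134/39) = -201012*(-810715/39) = 54321147860/13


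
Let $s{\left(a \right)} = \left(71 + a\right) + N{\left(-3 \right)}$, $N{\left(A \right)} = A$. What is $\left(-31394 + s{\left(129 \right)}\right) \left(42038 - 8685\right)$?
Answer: $-1040513541$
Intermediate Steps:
$s{\left(a \right)} = 68 + a$ ($s{\left(a \right)} = \left(71 + a\right) - 3 = 68 + a$)
$\left(-31394 + s{\left(129 \right)}\right) \left(42038 - 8685\right) = \left(-31394 + \left(68 + 129\right)\right) \left(42038 - 8685\right) = \left(-31394 + 197\right) \left(42038 + \left(-13466 + 4781\right)\right) = - 31197 \left(42038 - 8685\right) = \left(-31197\right) 33353 = -1040513541$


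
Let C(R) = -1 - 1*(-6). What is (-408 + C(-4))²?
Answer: 162409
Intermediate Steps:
C(R) = 5 (C(R) = -1 + 6 = 5)
(-408 + C(-4))² = (-408 + 5)² = (-403)² = 162409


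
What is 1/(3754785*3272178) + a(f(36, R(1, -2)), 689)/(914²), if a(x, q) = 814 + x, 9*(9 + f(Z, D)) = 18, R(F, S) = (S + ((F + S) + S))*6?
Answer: 4957532086160753/5131973326271877540 ≈ 0.00096601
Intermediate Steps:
R(F, S) = 6*F + 18*S (R(F, S) = (S + (F + 2*S))*6 = (F + 3*S)*6 = 6*F + 18*S)
f(Z, D) = -7 (f(Z, D) = -9 + (⅑)*18 = -9 + 2 = -7)
1/(3754785*3272178) + a(f(36, R(1, -2)), 689)/(914²) = 1/(3754785*3272178) + (814 - 7)/(914²) = (1/3754785)*(1/3272178) + 807/835396 = 1/12286324871730 + 807*(1/835396) = 1/12286324871730 + 807/835396 = 4957532086160753/5131973326271877540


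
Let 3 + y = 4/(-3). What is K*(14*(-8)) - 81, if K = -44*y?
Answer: -64307/3 ≈ -21436.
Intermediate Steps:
y = -13/3 (y = -3 + 4/(-3) = -3 + 4*(-⅓) = -3 - 4/3 = -13/3 ≈ -4.3333)
K = 572/3 (K = -44*(-13/3) = 572/3 ≈ 190.67)
K*(14*(-8)) - 81 = 572*(14*(-8))/3 - 81 = (572/3)*(-112) - 81 = -64064/3 - 81 = -64307/3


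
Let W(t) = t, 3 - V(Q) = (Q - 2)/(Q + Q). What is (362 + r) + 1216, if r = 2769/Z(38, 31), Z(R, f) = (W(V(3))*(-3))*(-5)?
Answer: 139668/85 ≈ 1643.2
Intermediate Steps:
V(Q) = 3 - (-2 + Q)/(2*Q) (V(Q) = 3 - (Q - 2)/(Q + Q) = 3 - (-2 + Q)/(2*Q))
Z(R, f) = 85/2 (Z(R, f) = ((5/2 + 1/3)*(-3))*(-5) = ((17/6)*(-3))*(-5) = -17/2*(-5) = 85/2)
r = 5538/85 (r = 2769/(85/2) = 2769*(2/85) = 5538/85 ≈ 65.153)
(362 + r) + 1216 = (362 + 5538/85) + 1216 = 36308/85 + 1216 = 139668/85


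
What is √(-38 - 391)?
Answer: I*√429 ≈ 20.712*I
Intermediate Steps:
√(-38 - 391) = √(-429) = I*√429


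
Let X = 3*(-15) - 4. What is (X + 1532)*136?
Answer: 201688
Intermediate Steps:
X = -49 (X = -45 - 4 = -49)
(X + 1532)*136 = (-49 + 1532)*136 = 1483*136 = 201688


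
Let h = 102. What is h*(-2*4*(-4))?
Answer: 3264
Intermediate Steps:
h*(-2*4*(-4)) = 102*(-2*4*(-4)) = 102*(-8*(-4)) = 102*32 = 3264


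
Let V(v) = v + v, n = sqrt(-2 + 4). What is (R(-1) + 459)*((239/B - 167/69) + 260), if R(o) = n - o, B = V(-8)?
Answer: 1339385/12 + 267877*sqrt(2)/1104 ≈ 1.1196e+5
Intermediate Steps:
n = sqrt(2) ≈ 1.4142
V(v) = 2*v
B = -16 (B = 2*(-8) = -16)
R(o) = sqrt(2) - o
(R(-1) + 459)*((239/B - 167/69) + 260) = ((sqrt(2) - 1*(-1)) + 459)*((239/(-16) - 167/69) + 260) = ((sqrt(2) + 1) + 459)*((239*(-1/16) - 167*1/69) + 260) = ((1 + sqrt(2)) + 459)*((-239/16 - 167/69) + 260) = (460 + sqrt(2))*(-19163/1104 + 260) = (460 + sqrt(2))*(267877/1104) = 1339385/12 + 267877*sqrt(2)/1104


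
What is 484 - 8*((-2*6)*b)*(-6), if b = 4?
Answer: -1820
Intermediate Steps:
484 - 8*((-2*6)*b)*(-6) = 484 - 8*(-2*6*4)*(-6) = 484 - 8*(-12*4)*(-6) = 484 - 8*(-48)*(-6) = 484 - (-384)*(-6) = 484 - 1*2304 = 484 - 2304 = -1820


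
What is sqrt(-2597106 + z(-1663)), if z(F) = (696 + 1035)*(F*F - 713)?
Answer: sqrt(4783368630) ≈ 69162.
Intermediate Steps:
z(F) = -1234203 + 1731*F**2 (z(F) = 1731*(F**2 - 713) = 1731*(-713 + F**2) = -1234203 + 1731*F**2)
sqrt(-2597106 + z(-1663)) = sqrt(-2597106 + (-1234203 + 1731*(-1663)**2)) = sqrt(-2597106 + (-1234203 + 1731*2765569)) = sqrt(-2597106 + (-1234203 + 4787199939)) = sqrt(-2597106 + 4785965736) = sqrt(4783368630)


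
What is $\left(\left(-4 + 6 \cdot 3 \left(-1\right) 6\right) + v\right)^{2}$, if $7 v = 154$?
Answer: $8100$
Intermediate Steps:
$v = 22$ ($v = \frac{1}{7} \cdot 154 = 22$)
$\left(\left(-4 + 6 \cdot 3 \left(-1\right) 6\right) + v\right)^{2} = \left(\left(-4 + 6 \cdot 3 \left(-1\right) 6\right) + 22\right)^{2} = \left(\left(-4 + 18 \left(-1\right) 6\right) + 22\right)^{2} = \left(\left(-4 - 108\right) + 22\right)^{2} = \left(-112 + 22\right)^{2} = \left(-90\right)^{2} = 8100$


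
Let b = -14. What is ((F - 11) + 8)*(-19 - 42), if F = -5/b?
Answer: 2257/14 ≈ 161.21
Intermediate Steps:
F = 5/14 (F = -5/(-14) = -5*(-1/14) = 5/14 ≈ 0.35714)
((F - 11) + 8)*(-19 - 42) = ((5/14 - 11) + 8)*(-19 - 42) = (-149/14 + 8)*(-61) = -37/14*(-61) = 2257/14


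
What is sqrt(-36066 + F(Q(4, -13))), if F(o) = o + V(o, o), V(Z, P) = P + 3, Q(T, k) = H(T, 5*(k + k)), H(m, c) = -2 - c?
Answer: I*sqrt(35807) ≈ 189.23*I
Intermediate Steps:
Q(T, k) = -2 - 10*k (Q(T, k) = -2 - 5*(k + k) = -2 - 5*2*k = -2 - 10*k)
V(Z, P) = 3 + P
F(o) = 3 + 2*o (F(o) = o + (3 + o) = 3 + 2*o)
sqrt(-36066 + F(Q(4, -13))) = sqrt(-36066 + (3 + 2*(-2 - 10*(-13)))) = sqrt(-36066 + (3 + 2*(-2 + 130))) = sqrt(-36066 + (3 + 2*128)) = sqrt(-36066 + (3 + 256)) = sqrt(-36066 + 259) = sqrt(-35807) = I*sqrt(35807)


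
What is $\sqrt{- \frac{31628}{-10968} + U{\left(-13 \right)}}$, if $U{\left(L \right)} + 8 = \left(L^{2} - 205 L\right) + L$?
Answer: $\frac{\sqrt{21171401526}}{2742} \approx 53.065$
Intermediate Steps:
$U{\left(L \right)} = -8 + L^{2} - 204 L$ ($U{\left(L \right)} = -8 + \left(\left(L^{2} - 205 L\right) + L\right) = -8 + \left(L^{2} - 204 L\right) = -8 + L^{2} - 204 L$)
$\sqrt{- \frac{31628}{-10968} + U{\left(-13 \right)}} = \sqrt{- \frac{31628}{-10968} - \left(-2644 - 169\right)} = \sqrt{\left(-31628\right) \left(- \frac{1}{10968}\right) + \left(-8 + 169 + 2652\right)} = \sqrt{\frac{7907}{2742} + 2813} = \sqrt{\frac{7721153}{2742}} = \frac{\sqrt{21171401526}}{2742}$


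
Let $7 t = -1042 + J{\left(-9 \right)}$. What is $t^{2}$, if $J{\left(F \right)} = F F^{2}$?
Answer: $64009$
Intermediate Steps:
$J{\left(F \right)} = F^{3}$
$t = -253$ ($t = \frac{-1042 + \left(-9\right)^{3}}{7} = \frac{-1042 - 729}{7} = \frac{1}{7} \left(-1771\right) = -253$)
$t^{2} = \left(-253\right)^{2} = 64009$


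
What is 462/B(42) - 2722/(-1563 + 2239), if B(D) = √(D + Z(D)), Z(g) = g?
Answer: -1361/338 + 11*√21 ≈ 46.382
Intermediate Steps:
B(D) = √2*√D (B(D) = √(D + D) = √(2*D) = √2*√D)
462/B(42) - 2722/(-1563 + 2239) = 462/((√2*√42)) - 2722/(-1563 + 2239) = 462/((2*√21)) - 2722/676 = 462*(√21/42) - 2722*1/676 = 11*√21 - 1361/338 = -1361/338 + 11*√21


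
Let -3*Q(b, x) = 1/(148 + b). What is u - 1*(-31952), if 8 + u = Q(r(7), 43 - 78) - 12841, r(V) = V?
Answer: 8882894/465 ≈ 19103.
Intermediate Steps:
Q(b, x) = -1/(3*(148 + b))
u = -5974786/465 (u = -8 + (-1/(444 + 3*7) - 12841) = -8 + (-1/(444 + 21) - 12841) = -8 + (-1/465 - 12841) = -8 - 5971066/465 = -5974786/465 ≈ -12849.)
u - 1*(-31952) = -5974786/465 - 1*(-31952) = -5974786/465 + 31952 = 8882894/465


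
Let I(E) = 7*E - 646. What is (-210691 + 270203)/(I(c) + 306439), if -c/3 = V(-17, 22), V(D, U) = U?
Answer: 59512/305331 ≈ 0.19491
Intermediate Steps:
c = -66 (c = -3*22 = -66)
I(E) = -646 + 7*E
(-210691 + 270203)/(I(c) + 306439) = (-210691 + 270203)/((-646 + 7*(-66)) + 306439) = 59512/((-646 - 462) + 306439) = 59512/(-1108 + 306439) = 59512/305331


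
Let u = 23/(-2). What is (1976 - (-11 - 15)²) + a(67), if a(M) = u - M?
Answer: 2443/2 ≈ 1221.5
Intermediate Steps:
u = -23/2 (u = 23*(-½) = -23/2 ≈ -11.500)
a(M) = -23/2 - M
(1976 - (-11 - 15)²) + a(67) = (1976 - (-11 - 15)²) + (-23/2 - 1*67) = (1976 - 1*(-26)²) + (-23/2 - 67) = (1976 - 1*676) - 157/2 = (1976 - 676) - 157/2 = 1300 - 157/2 = 2443/2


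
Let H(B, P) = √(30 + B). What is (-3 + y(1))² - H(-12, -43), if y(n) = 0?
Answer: 9 - 3*√2 ≈ 4.7574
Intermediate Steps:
(-3 + y(1))² - H(-12, -43) = (-3 + 0)² - √(30 - 12) = (-3)² - √18 = 9 - 3*√2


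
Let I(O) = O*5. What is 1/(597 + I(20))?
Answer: 1/697 ≈ 0.0014347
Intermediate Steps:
I(O) = 5*O
1/(597 + I(20)) = 1/(597 + 5*20) = 1/(597 + 100) = 1/697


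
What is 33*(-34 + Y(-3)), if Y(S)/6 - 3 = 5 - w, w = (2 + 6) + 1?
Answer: -1320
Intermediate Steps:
w = 9 (w = 8 + 1 = 9)
Y(S) = -6 (Y(S) = 18 + 6*(5 - 1*9) = 18 + 6*(5 - 9) = 18 + 6*(-4) = 18 - 24 = -6)
33*(-34 + Y(-3)) = 33*(-34 - 6) = 33*(-40) = -1320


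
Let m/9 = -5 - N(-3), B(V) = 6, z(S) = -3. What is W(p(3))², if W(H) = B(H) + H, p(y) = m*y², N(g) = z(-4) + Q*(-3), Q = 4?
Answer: 665856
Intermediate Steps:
N(g) = -15 (N(g) = -3 + 4*(-3) = -3 - 12 = -15)
m = 90 (m = 9*(-5 - 1*(-15)) = 9*(-5 + 15) = 9*10 = 90)
p(y) = 90*y²
W(H) = 6 + H
W(p(3))² = (6 + 90*3²)² = (6 + 90*9)² = (6 + 810)² = 816² = 665856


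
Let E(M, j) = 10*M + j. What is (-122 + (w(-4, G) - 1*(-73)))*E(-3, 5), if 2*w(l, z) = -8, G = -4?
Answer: 1325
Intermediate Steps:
w(l, z) = -4 (w(l, z) = (½)*(-8) = -4)
E(M, j) = j + 10*M
(-122 + (w(-4, G) - 1*(-73)))*E(-3, 5) = (-122 + (-4 - 1*(-73)))*(5 + 10*(-3)) = (-122 + (-4 + 73))*(5 - 30) = (-122 + 69)*(-25) = -53*(-25) = 1325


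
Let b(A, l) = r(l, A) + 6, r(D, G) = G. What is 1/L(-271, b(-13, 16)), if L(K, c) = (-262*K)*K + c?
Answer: -1/19241549 ≈ -5.1971e-8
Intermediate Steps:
b(A, l) = 6 + A (b(A, l) = A + 6 = 6 + A)
L(K, c) = c - 262*K**2 (L(K, c) = -262*K**2 + c = c - 262*K**2)
1/L(-271, b(-13, 16)) = 1/((6 - 13) - 262*(-271)**2) = 1/(-7 - 262*73441) = 1/(-7 - 19241542) = 1/(-19241549) = -1/19241549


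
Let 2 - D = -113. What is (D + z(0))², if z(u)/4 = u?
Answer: 13225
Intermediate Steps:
D = 115 (D = 2 - 1*(-113) = 2 + 113 = 115)
z(u) = 4*u
(D + z(0))² = (115 + 4*0)² = (115 + 0)² = 115² = 13225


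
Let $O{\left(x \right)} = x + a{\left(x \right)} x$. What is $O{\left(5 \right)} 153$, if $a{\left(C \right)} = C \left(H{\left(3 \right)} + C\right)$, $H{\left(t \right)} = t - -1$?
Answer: $35190$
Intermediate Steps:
$H{\left(t \right)} = 1 + t$ ($H{\left(t \right)} = t + 1 = 1 + t$)
$a{\left(C \right)} = C \left(4 + C\right)$ ($a{\left(C \right)} = C \left(\left(1 + 3\right) + C\right) = C \left(4 + C\right)$)
$O{\left(x \right)} = x + x^{2} \left(4 + x\right)$ ($O{\left(x \right)} = x + x \left(4 + x\right) x = x + x^{2} \left(4 + x\right)$)
$O{\left(5 \right)} 153 = 5 \left(1 + 5 \left(4 + 5\right)\right) 153 = 5 \left(1 + 5 \cdot 9\right) 153 = 5 \left(1 + 45\right) 153 = 5 \cdot 46 \cdot 153 = 230 \cdot 153 = 35190$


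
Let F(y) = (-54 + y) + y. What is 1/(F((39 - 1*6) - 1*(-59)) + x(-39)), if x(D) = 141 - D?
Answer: 1/310 ≈ 0.0032258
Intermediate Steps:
F(y) = -54 + 2*y
1/(F((39 - 1*6) - 1*(-59)) + x(-39)) = 1/((-54 + 2*((39 - 1*6) - 1*(-59))) + (141 - 1*(-39))) = 1/((-54 + 2*((39 - 6) + 59)) + (141 + 39)) = 1/((-54 + 2*(33 + 59)) + 180) = 1/((-54 + 2*92) + 180) = 1/((-54 + 184) + 180) = 1/(130 + 180) = 1/310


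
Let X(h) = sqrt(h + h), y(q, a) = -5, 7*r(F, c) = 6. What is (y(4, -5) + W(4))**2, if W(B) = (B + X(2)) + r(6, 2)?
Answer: 169/49 ≈ 3.4490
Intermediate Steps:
r(F, c) = 6/7 (r(F, c) = (1/7)*6 = 6/7)
X(h) = sqrt(2)*sqrt(h) (X(h) = sqrt(2*h) = sqrt(2)*sqrt(h))
W(B) = 20/7 + B (W(B) = (B + sqrt(2)*sqrt(2)) + 6/7 = (B + 2) + 6/7 = (2 + B) + 6/7 = 20/7 + B)
(y(4, -5) + W(4))**2 = (-5 + (20/7 + 4))**2 = (-5 + 48/7)**2 = (13/7)**2 = 169/49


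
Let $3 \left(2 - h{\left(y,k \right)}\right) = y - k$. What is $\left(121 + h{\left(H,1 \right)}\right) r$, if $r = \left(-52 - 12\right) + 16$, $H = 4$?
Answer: $-5856$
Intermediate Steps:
$h{\left(y,k \right)} = 2 - \frac{y}{3} + \frac{k}{3}$ ($h{\left(y,k \right)} = 2 - \frac{y - k}{3} = 2 + \left(- \frac{y}{3} + \frac{k}{3}\right) = 2 - \frac{y}{3} + \frac{k}{3}$)
$r = -48$ ($r = -64 + 16 = -48$)
$\left(121 + h{\left(H,1 \right)}\right) r = \left(121 + \left(2 - \frac{4}{3} + \frac{1}{3} \cdot 1\right)\right) \left(-48\right) = \left(121 + \left(2 - \frac{4}{3} + \frac{1}{3}\right)\right) \left(-48\right) = \left(121 + 1\right) \left(-48\right) = 122 \left(-48\right) = -5856$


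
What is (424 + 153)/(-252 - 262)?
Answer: -577/514 ≈ -1.1226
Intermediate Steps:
(424 + 153)/(-252 - 262) = 577/(-514) = 577*(-1/514) = -577/514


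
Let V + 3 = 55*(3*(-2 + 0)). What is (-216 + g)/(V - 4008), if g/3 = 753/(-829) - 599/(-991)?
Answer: 59400460/1188766933 ≈ 0.049968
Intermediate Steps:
g = -748956/821539 (g = 3*(753/(-829) - 599/(-991)) = 3*(753*(-1/829) - 599*(-1/991)) = 3*(-753/829 + 599/991) = 3*(-249652/821539) = -748956/821539 ≈ -0.91165)
V = -333 (V = -3 + 55*(3*(-2 + 0)) = -3 + 55*(3*(-2)) = -3 + 55*(-6) = -3 - 330 = -333)
(-216 + g)/(V - 4008) = (-216 - 748956/821539)/(-333 - 4008) = -178201380/821539/(-4341) = -178201380/821539*(-1/4341) = 59400460/1188766933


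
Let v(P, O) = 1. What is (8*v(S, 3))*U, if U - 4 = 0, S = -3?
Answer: 32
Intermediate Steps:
U = 4 (U = 4 + 0 = 4)
(8*v(S, 3))*U = (8*1)*4 = 8*4 = 32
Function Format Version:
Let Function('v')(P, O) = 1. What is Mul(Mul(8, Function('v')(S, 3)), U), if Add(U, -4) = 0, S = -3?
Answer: 32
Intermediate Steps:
U = 4 (U = Add(4, 0) = 4)
Mul(Mul(8, Function('v')(S, 3)), U) = Mul(Mul(8, 1), 4) = Mul(8, 4) = 32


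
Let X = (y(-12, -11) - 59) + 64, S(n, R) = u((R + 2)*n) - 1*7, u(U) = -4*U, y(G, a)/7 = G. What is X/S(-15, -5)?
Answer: 79/187 ≈ 0.42246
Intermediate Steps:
y(G, a) = 7*G
S(n, R) = -7 - 4*n*(2 + R) (S(n, R) = -4*(R + 2)*n - 1*7 = -4*(2 + R)*n - 7 = -4*n*(2 + R) - 7 = -7 - 4*n*(2 + R))
X = -79 (X = (7*(-12) - 59) + 64 = (-84 - 59) + 64 = -143 + 64 = -79)
X/S(-15, -5) = -79/(-7 - 4*(-15)*(2 - 5)) = -79/(-7 - 4*(-15)*(-3)) = -79/(-7 - 180) = -79/(-187) = -79*(-1/187) = 79/187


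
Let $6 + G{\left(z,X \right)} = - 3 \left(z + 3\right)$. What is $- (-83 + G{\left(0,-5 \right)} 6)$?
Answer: $173$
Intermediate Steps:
$G{\left(z,X \right)} = -15 - 3 z$ ($G{\left(z,X \right)} = -6 - 3 \left(z + 3\right) = -6 - 3 \left(3 + z\right) = -6 - \left(9 + 3 z\right) = -15 - 3 z$)
$- (-83 + G{\left(0,-5 \right)} 6) = - (-83 + \left(-15 - 0\right) 6) = - (-83 + \left(-15 + 0\right) 6) = - (-83 - 90) = \left(-1\right) \left(-173\right) = 173$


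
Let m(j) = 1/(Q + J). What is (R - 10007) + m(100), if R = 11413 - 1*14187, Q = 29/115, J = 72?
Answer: -106197214/8309 ≈ -12781.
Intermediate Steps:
Q = 29/115 (Q = 29*(1/115) = 29/115 ≈ 0.25217)
R = -2774 (R = 11413 - 14187 = -2774)
m(j) = 115/8309 (m(j) = 1/(29/115 + 72) = 1/(8309/115) = 115/8309)
(R - 10007) + m(100) = (-2774 - 10007) + 115/8309 = -12781 + 115/8309 = -106197214/8309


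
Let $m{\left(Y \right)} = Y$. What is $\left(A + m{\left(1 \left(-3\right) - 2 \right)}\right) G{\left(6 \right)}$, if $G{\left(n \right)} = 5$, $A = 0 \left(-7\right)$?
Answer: $-25$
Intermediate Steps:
$A = 0$
$\left(A + m{\left(1 \left(-3\right) - 2 \right)}\right) G{\left(6 \right)} = \left(0 + \left(1 \left(-3\right) - 2\right)\right) 5 = \left(0 - 5\right) 5 = \left(-5\right) 5 = -25$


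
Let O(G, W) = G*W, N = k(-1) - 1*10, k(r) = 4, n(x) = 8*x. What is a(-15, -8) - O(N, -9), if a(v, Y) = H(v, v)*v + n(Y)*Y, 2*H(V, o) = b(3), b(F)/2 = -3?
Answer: 503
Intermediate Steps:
b(F) = -6 (b(F) = 2*(-3) = -6)
H(V, o) = -3 (H(V, o) = (½)*(-6) = -3)
N = -6 (N = 4 - 1*10 = 4 - 10 = -6)
a(v, Y) = -3*v + 8*Y² (a(v, Y) = -3*v + (8*Y)*Y = -3*v + 8*Y²)
a(-15, -8) - O(N, -9) = (-3*(-15) + 8*(-8)²) - (-6)*(-9) = (45 + 8*64) - 1*54 = (45 + 512) - 54 = 557 - 54 = 503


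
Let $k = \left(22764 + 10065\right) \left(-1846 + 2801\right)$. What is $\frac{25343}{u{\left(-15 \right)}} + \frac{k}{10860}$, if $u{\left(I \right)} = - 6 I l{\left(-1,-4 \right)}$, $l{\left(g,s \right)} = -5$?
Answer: $\frac{461101259}{162900} \approx 2830.6$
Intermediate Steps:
$k = 31351695$ ($k = 32829 \cdot 955 = 31351695$)
$u{\left(I \right)} = 30 I$ ($u{\left(I \right)} = - 6 I \left(-5\right) = 30 I$)
$\frac{25343}{u{\left(-15 \right)}} + \frac{k}{10860} = \frac{25343}{30 \left(-15\right)} + \frac{31351695}{10860} = \frac{25343}{-450} + 31351695 \cdot \frac{1}{10860} = 25343 \left(- \frac{1}{450}\right) + \frac{2090113}{724} = - \frac{25343}{450} + \frac{2090113}{724} = \frac{461101259}{162900}$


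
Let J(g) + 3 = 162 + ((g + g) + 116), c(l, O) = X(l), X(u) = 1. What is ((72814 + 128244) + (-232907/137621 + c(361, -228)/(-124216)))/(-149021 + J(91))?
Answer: -3437003320770355/2539661487924704 ≈ -1.3533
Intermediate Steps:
c(l, O) = 1
J(g) = 275 + 2*g (J(g) = -3 + (162 + ((g + g) + 116)) = -3 + (162 + (2*g + 116)) = -3 + (162 + (116 + 2*g)) = -3 + (278 + 2*g) = 275 + 2*g)
((72814 + 128244) + (-232907/137621 + c(361, -228)/(-124216)))/(-149021 + J(91)) = ((72814 + 128244) + (-232907/137621 + 1/(-124216)))/(-149021 + (275 + 2*91)) = (201058 + (-232907*1/137621 + 1*(-1/124216)))/(-149021 + (275 + 182)) = (201058 + (-232907/137621 - 1/124216))/(-149021 + 457) = (201058 - 28930913533/17094730136)/(-148564) = (3437003320770355/17094730136)*(-1/148564) = -3437003320770355/2539661487924704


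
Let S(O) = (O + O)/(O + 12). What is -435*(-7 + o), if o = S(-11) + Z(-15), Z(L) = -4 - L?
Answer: 7830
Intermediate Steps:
S(O) = 2*O/(12 + O) (S(O) = (2*O)/(12 + O) = 2*O/(12 + O))
o = -11 (o = 2*(-11)/(12 - 11) + (-4 - 1*(-15)) = 2*(-11)/1 + (-4 + 15) = 2*(-11)*1 + 11 = -22 + 11 = -11)
-435*(-7 + o) = -435*(-7 - 11) = -435*(-18) = 7830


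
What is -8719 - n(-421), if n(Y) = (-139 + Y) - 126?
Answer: -8033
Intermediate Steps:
n(Y) = -265 + Y
-8719 - n(-421) = -8719 - (-265 - 421) = -8719 - 1*(-686) = -8719 + 686 = -8033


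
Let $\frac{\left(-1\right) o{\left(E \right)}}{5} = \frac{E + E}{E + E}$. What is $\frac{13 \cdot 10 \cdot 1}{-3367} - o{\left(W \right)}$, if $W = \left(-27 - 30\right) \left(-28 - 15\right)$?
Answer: $\frac{1285}{259} \approx 4.9614$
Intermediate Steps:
$W = 2451$ ($W = \left(-57\right) \left(-43\right) = 2451$)
$o{\left(E \right)} = -5$ ($o{\left(E \right)} = - 5 \frac{E + E}{E + E} = - 5 \frac{2 E}{2 E} = - 5 \cdot 2 E \frac{1}{2 E} = \left(-5\right) 1 = -5$)
$\frac{13 \cdot 10 \cdot 1}{-3367} - o{\left(W \right)} = \frac{13 \cdot 10 \cdot 1}{-3367} - -5 = 130 \cdot 1 \left(- \frac{1}{3367}\right) + 5 = 130 \left(- \frac{1}{3367}\right) + 5 = - \frac{10}{259} + 5 = \frac{1285}{259}$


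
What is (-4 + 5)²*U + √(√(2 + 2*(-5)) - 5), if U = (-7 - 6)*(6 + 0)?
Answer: -78 + √(-5 + 2*I*√2) ≈ -77.39 + 2.3178*I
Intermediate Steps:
U = -78 (U = -13*6 = -78)
(-4 + 5)²*U + √(√(2 + 2*(-5)) - 5) = (-4 + 5)²*(-78) + √(√(2 + 2*(-5)) - 5) = 1²*(-78) + √(√(2 - 10) - 5) = 1*(-78) + √(√(-8) - 5) = -78 + √(2*I*√2 - 5) = -78 + √(-5 + 2*I*√2)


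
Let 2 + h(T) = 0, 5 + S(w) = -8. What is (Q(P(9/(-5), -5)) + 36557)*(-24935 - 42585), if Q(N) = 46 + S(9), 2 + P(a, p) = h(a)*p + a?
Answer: -2470556800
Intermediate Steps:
S(w) = -13 (S(w) = -5 - 8 = -13)
h(T) = -2 (h(T) = -2 + 0 = -2)
P(a, p) = -2 + a - 2*p (P(a, p) = -2 + (-2*p + a) = -2 + (a - 2*p) = -2 + a - 2*p)
Q(N) = 33 (Q(N) = 46 - 13 = 33)
(Q(P(9/(-5), -5)) + 36557)*(-24935 - 42585) = (33 + 36557)*(-24935 - 42585) = 36590*(-67520) = -2470556800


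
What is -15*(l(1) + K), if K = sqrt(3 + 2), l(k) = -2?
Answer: 30 - 15*sqrt(5) ≈ -3.5410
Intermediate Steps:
K = sqrt(5) ≈ 2.2361
-15*(l(1) + K) = -15*(-2 + sqrt(5)) = 30 - 15*sqrt(5)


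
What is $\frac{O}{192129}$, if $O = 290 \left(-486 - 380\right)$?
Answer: $- \frac{251140}{192129} \approx -1.3071$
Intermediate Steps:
$O = -251140$ ($O = 290 \left(-866\right) = -251140$)
$\frac{O}{192129} = - \frac{251140}{192129}$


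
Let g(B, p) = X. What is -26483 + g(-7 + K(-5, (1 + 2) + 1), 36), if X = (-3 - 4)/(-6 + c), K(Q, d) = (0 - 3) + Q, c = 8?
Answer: -52973/2 ≈ -26487.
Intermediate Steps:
K(Q, d) = -3 + Q
X = -7/2 (X = (-3 - 4)/(-6 + 8) = -7/2 ≈ -3.5000)
g(B, p) = -7/2
-26483 + g(-7 + K(-5, (1 + 2) + 1), 36) = -26483 - 7/2 = -52973/2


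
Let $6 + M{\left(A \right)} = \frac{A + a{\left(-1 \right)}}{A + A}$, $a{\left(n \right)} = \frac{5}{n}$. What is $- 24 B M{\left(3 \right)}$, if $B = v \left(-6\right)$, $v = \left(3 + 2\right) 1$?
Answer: $-4560$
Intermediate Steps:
$v = 5$ ($v = 5 \cdot 1 = 5$)
$M{\left(A \right)} = -6 + \frac{-5 + A}{2 A}$ ($M{\left(A \right)} = -6 + \frac{A + \frac{5}{-1}}{A + A} = -6 + \frac{A + 5 \left(-1\right)}{2 A} = -6 + \left(A - 5\right) \frac{1}{2 A} = -6 + \left(-5 + A\right) \frac{1}{2 A} = -6 + \frac{-5 + A}{2 A}$)
$B = -30$ ($B = 5 \left(-6\right) = -30$)
$- 24 B M{\left(3 \right)} = \left(-24\right) \left(-30\right) \frac{-5 - 33}{2 \cdot 3} = 720 \cdot \frac{1}{2} \cdot \frac{1}{3} \left(-5 - 33\right) = 720 \cdot \frac{1}{2} \cdot \frac{1}{3} \left(-38\right) = 720 \left(- \frac{19}{3}\right) = -4560$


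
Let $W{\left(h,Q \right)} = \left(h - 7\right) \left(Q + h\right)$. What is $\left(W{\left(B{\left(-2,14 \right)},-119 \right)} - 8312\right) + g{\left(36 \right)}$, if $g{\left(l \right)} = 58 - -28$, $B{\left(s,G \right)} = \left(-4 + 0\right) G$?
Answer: $2799$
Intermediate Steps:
$B{\left(s,G \right)} = - 4 G$
$W{\left(h,Q \right)} = \left(-7 + h\right) \left(Q + h\right)$
$g{\left(l \right)} = 86$ ($g{\left(l \right)} = 58 + 28 = 86$)
$\left(W{\left(B{\left(-2,14 \right)},-119 \right)} - 8312\right) + g{\left(36 \right)} = \left(\left(\left(\left(-4\right) 14\right)^{2} - -833 - 7 \left(\left(-4\right) 14\right) - 119 \left(\left(-4\right) 14\right)\right) - 8312\right) + 86 = \left(\left(\left(-56\right)^{2} + 833 - -392 - -6664\right) - 8312\right) + 86 = \left(\left(3136 + 833 + 392 + 6664\right) - 8312\right) + 86 = \left(11025 - 8312\right) + 86 = 2713 + 86 = 2799$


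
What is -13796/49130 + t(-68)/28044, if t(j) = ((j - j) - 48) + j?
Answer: -49074263/172225215 ≈ -0.28494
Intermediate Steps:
t(j) = -48 + j (t(j) = (0 - 48) + j = -48 + j)
-13796/49130 + t(-68)/28044 = -13796/49130 + (-48 - 68)/28044 = -13796*1/49130 - 116*1/28044 = -6898/24565 - 29/7011 = -49074263/172225215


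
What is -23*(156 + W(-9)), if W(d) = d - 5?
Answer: -3266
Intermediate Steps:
W(d) = -5 + d
-23*(156 + W(-9)) = -23*(156 + (-5 - 9)) = -23*(156 - 14) = -23*142 = -3266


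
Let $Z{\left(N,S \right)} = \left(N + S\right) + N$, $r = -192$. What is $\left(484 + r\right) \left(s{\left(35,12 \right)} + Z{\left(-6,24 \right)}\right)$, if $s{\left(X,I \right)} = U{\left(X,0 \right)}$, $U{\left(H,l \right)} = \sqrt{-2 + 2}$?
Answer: $3504$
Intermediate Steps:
$Z{\left(N,S \right)} = S + 2 N$
$U{\left(H,l \right)} = 0$ ($U{\left(H,l \right)} = \sqrt{0} = 0$)
$s{\left(X,I \right)} = 0$
$\left(484 + r\right) \left(s{\left(35,12 \right)} + Z{\left(-6,24 \right)}\right) = \left(484 - 192\right) \left(0 + \left(24 + 2 \left(-6\right)\right)\right) = 292 \left(0 + \left(24 - 12\right)\right) = 292 \left(0 + 12\right) = 292 \cdot 12 = 3504$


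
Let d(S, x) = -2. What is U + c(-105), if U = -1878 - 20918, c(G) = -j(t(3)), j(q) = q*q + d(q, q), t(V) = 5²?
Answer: -23419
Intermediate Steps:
t(V) = 25
j(q) = -2 + q² (j(q) = q*q - 2 = q² - 2 = -2 + q²)
c(G) = -623 (c(G) = -(-2 + 25²) = -(-2 + 625) = -1*623 = -623)
U = -22796
U + c(-105) = -22796 - 623 = -23419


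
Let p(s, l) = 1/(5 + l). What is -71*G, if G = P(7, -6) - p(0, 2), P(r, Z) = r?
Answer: -3408/7 ≈ -486.86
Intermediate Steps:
G = 48/7 (G = 7 - 1/(5 + 2) = 7 - 1/7 = 7 - 1*⅐ = 7 - ⅐ = 48/7 ≈ 6.8571)
-71*G = -71*48/7 = -3408/7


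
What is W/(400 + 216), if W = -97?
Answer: -97/616 ≈ -0.15747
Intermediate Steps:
W/(400 + 216) = -97/(400 + 216) = -97/616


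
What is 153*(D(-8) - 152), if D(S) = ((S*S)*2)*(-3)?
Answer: -82008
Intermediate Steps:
D(S) = -6*S² (D(S) = (S²*2)*(-3) = (2*S²)*(-3) = -6*S²)
153*(D(-8) - 152) = 153*(-6*(-8)² - 152) = 153*(-6*64 - 152) = 153*(-384 - 152) = 153*(-536) = -82008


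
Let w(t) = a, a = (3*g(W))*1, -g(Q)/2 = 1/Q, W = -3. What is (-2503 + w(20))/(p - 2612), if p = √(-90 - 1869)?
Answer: 10004/10451 + 2501*I*√1959/6824503 ≈ 0.95723 + 0.01622*I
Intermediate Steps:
g(Q) = -2/Q
p = I*√1959 (p = √(-1959) = I*√1959 ≈ 44.261*I)
a = 2 (a = (3*(-2/(-3)))*1 = (3*(-2*(-⅓)))*1 = (3*(⅔))*1 = 2*1 = 2)
w(t) = 2
(-2503 + w(20))/(p - 2612) = (-2503 + 2)/(I*√1959 - 2612) = -2501/(-2612 + I*√1959)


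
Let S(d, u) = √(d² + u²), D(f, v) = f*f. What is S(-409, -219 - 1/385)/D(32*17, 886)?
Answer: √31904414081/113935360 ≈ 0.0015677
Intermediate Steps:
D(f, v) = f²
S(-409, -219 - 1/385)/D(32*17, 886) = √((-409)² + (-219 - 1/385)²)/((32*17)²) = √(167281 + (-219 - 1*1/385)²)/(544²) = √(167281 + (-219 - 1/385)²)/295936 = √(167281 + (-84316/385)²)*(1/295936) = √(167281 + 7109187856/148225)*(1/295936) = √(31904414081/148225)*(1/295936) = (√31904414081/385)*(1/295936) = √31904414081/113935360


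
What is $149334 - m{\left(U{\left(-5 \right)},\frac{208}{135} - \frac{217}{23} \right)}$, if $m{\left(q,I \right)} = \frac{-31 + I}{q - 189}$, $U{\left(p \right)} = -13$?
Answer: $\frac{46831828687}{313605} \approx 1.4933 \cdot 10^{5}$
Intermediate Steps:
$m{\left(q,I \right)} = \frac{-31 + I}{-189 + q}$
$149334 - m{\left(U{\left(-5 \right)},\frac{208}{135} - \frac{217}{23} \right)} = 149334 - \frac{-31 + \left(\frac{208}{135} - \frac{217}{23}\right)}{-189 - 13} = 149334 - \frac{-31 + \left(208 \cdot \frac{1}{135} - \frac{217}{23}\right)}{-202} = 149334 - - \frac{-31 + \left(\frac{208}{135} - \frac{217}{23}\right)}{202} = 149334 - - \frac{-31 - \frac{24511}{3105}}{202} = 149334 - \left(- \frac{1}{202}\right) \left(- \frac{120766}{3105}\right) = 149334 - \frac{60383}{313605} = \frac{46831828687}{313605}$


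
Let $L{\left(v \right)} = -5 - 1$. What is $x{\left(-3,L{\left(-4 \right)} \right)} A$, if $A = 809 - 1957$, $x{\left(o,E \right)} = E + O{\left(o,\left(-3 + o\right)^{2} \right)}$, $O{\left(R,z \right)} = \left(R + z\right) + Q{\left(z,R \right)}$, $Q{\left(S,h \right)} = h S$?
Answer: $92988$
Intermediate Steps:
$Q{\left(S,h \right)} = S h$
$L{\left(v \right)} = -6$ ($L{\left(v \right)} = -5 - 1 = -6$)
$O{\left(R,z \right)} = R + z + R z$ ($O{\left(R,z \right)} = \left(R + z\right) + z R = \left(R + z\right) + R z = R + z + R z$)
$x{\left(o,E \right)} = E + o + \left(-3 + o\right)^{2} + o \left(-3 + o\right)^{2}$ ($x{\left(o,E \right)} = E + \left(o + \left(-3 + o\right)^{2} + o \left(-3 + o\right)^{2}\right) = E + o + \left(-3 + o\right)^{2} + o \left(-3 + o\right)^{2}$)
$A = -1148$
$x{\left(-3,L{\left(-4 \right)} \right)} A = \left(-6 - 3 + \left(-3 - 3\right)^{2} - 3 \left(-3 - 3\right)^{2}\right) \left(-1148\right) = \left(-6 - 3 + \left(-6\right)^{2} - 3 \left(-6\right)^{2}\right) \left(-1148\right) = \left(-6 - 3 + 36 - 108\right) \left(-1148\right) = \left(-81\right) \left(-1148\right) = 92988$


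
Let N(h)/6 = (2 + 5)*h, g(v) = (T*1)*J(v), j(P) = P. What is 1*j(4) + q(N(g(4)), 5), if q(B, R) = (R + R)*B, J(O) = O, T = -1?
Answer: -1676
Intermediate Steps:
g(v) = -v (g(v) = (-1*1)*v = -v)
N(h) = 42*h (N(h) = 6*((2 + 5)*h) = 6*(7*h) = 42*h)
q(B, R) = 2*B*R (q(B, R) = (2*R)*B = 2*B*R)
1*j(4) + q(N(g(4)), 5) = 1*4 + 2*(42*(-1*4))*5 = 4 + 2*(42*(-4))*5 = 4 + 2*(-168)*5 = 4 - 1680 = -1676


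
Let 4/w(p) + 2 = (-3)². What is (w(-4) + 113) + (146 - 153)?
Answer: 746/7 ≈ 106.57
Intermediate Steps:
w(p) = 4/7 (w(p) = 4/(-2 + (-3)²) = 4/(-2 + 9) = 4/7)
(w(-4) + 113) + (146 - 153) = (4/7 + 113) + (146 - 153) = 795/7 - 7 = 746/7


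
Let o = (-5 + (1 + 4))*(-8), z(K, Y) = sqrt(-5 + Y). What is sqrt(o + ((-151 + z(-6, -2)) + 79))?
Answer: sqrt(-72 + I*sqrt(7)) ≈ 0.1559 + 8.4867*I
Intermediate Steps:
o = 0 (o = (-5 + 5)*(-8) = 0*(-8) = 0)
sqrt(o + ((-151 + z(-6, -2)) + 79)) = sqrt(0 + ((-151 + sqrt(-5 - 2)) + 79)) = sqrt(0 + ((-151 + sqrt(-7)) + 79)) = sqrt(0 + ((-151 + I*sqrt(7)) + 79)) = sqrt(0 + (-72 + I*sqrt(7))) = sqrt(-72 + I*sqrt(7))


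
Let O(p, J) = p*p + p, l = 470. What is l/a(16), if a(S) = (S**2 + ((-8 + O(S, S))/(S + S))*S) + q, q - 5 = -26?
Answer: 470/367 ≈ 1.2807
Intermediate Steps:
q = -21 (q = 5 - 26 = -21)
O(p, J) = p + p**2 (O(p, J) = p**2 + p = p + p**2)
a(S) = -25 + S**2 + S*(1 + S)/2 (a(S) = (S**2 + ((-8 + S*(1 + S))/(S + S))*S) - 21 = (S**2 + ((-8 + S*(1 + S))/((2*S)))*S) - 21 = (S**2 + ((-8 + S*(1 + S))*(1/(2*S)))*S) - 21 = (S**2 + ((-8 + S*(1 + S))/(2*S))*S) - 21 = (S**2 + (-4 + S*(1 + S)/2)) - 21 = (-4 + S**2 + S*(1 + S)/2) - 21 = -25 + S**2 + S*(1 + S)/2)
l/a(16) = 470/(-25 + (1/2)*16 + (3/2)*16**2) = 470/(-25 + 8 + (3/2)*256) = 470/(-25 + 8 + 384) = 470/367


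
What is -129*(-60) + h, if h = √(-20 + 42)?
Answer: 7740 + √22 ≈ 7744.7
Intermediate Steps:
h = √22 ≈ 4.6904
-129*(-60) + h = -129*(-60) + √22 = 7740 + √22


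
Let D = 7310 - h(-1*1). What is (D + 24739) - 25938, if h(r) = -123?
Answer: 6234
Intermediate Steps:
D = 7433 (D = 7310 - 1*(-123) = 7310 + 123 = 7433)
(D + 24739) - 25938 = (7433 + 24739) - 25938 = 32172 - 25938 = 6234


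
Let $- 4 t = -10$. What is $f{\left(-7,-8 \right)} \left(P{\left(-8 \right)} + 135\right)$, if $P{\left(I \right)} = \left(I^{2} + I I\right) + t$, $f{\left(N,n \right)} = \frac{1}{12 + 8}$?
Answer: $\frac{531}{40} \approx 13.275$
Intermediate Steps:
$t = \frac{5}{2}$ ($t = \left(- \frac{1}{4}\right) \left(-10\right) = \frac{5}{2} \approx 2.5$)
$f{\left(N,n \right)} = \frac{1}{20}$
$P{\left(I \right)} = \frac{5}{2} + 2 I^{2}$ ($P{\left(I \right)} = \left(I^{2} + I I\right) + \frac{5}{2} = \left(I^{2} + I^{2}\right) + \frac{5}{2} = 2 I^{2} + \frac{5}{2} = \frac{5}{2} + 2 I^{2}$)
$f{\left(-7,-8 \right)} \left(P{\left(-8 \right)} + 135\right) = \frac{\left(\frac{5}{2} + 2 \left(-8\right)^{2}\right) + 135}{20} = \frac{\left(\frac{5}{2} + 2 \cdot 64\right) + 135}{20} = \frac{\left(\frac{5}{2} + 128\right) + 135}{20} = \frac{\frac{261}{2} + 135}{20} = \frac{1}{20} \cdot \frac{531}{2} = \frac{531}{40}$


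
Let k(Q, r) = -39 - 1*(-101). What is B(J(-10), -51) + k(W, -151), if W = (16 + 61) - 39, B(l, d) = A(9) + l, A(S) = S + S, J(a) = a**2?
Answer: 180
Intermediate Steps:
A(S) = 2*S
B(l, d) = 18 + l (B(l, d) = 2*9 + l = 18 + l)
W = 38 (W = 77 - 39 = 38)
k(Q, r) = 62 (k(Q, r) = -39 + 101 = 62)
B(J(-10), -51) + k(W, -151) = (18 + (-10)**2) + 62 = (18 + 100) + 62 = 118 + 62 = 180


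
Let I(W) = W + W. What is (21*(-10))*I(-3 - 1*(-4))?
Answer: -420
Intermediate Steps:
I(W) = 2*W
(21*(-10))*I(-3 - 1*(-4)) = (21*(-10))*(2*(-3 - 1*(-4))) = -420*(-3 + 4) = -420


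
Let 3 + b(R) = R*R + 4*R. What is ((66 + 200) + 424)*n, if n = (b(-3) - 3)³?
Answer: -503010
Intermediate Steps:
b(R) = -3 + R² + 4*R (b(R) = -3 + (R*R + 4*R) = -3 + (R² + 4*R) = -3 + R² + 4*R)
n = -729 (n = ((-3 + (-3)² + 4*(-3)) - 3)³ = ((-3 + 9 - 12) - 3)³ = (-6 - 3)³ = (-9)³ = -729)
((66 + 200) + 424)*n = ((66 + 200) + 424)*(-729) = (266 + 424)*(-729) = 690*(-729) = -503010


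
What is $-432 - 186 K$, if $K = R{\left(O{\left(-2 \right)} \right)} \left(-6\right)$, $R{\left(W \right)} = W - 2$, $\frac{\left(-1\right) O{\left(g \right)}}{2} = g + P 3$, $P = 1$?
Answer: $-4896$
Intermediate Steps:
$O{\left(g \right)} = -6 - 2 g$ ($O{\left(g \right)} = - 2 \left(g + 1 \cdot 3\right) = - 2 \left(g + 3\right) = - 2 \left(3 + g\right) = -6 - 2 g$)
$R{\left(W \right)} = -2 + W$ ($R{\left(W \right)} = W - 2 = -2 + W$)
$K = 24$ ($K = \left(-2 - 2\right) \left(-6\right) = \left(-4\right) \left(-6\right) = 24$)
$-432 - 186 K = -432 - 4464 = -4896$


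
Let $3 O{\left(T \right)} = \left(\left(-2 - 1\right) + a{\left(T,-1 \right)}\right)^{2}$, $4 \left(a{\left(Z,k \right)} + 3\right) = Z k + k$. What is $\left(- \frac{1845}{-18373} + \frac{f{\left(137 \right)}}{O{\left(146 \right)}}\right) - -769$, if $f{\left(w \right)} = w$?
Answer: $\frac{7251159530}{9425349} \approx 769.33$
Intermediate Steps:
$a{\left(Z,k \right)} = -3 + \frac{k}{4} + \frac{Z k}{4}$ ($a{\left(Z,k \right)} = -3 + \frac{Z k + k}{4} = -3 + \frac{k + Z k}{4} = -3 + \left(\frac{k}{4} + \frac{Z k}{4}\right) = -3 + \frac{k}{4} + \frac{Z k}{4}$)
$O{\left(T \right)} = \frac{\left(- \frac{25}{4} - \frac{T}{4}\right)^{2}}{3}$ ($O{\left(T \right)} = \frac{\left(\left(-2 - 1\right) + \left(-3 + \frac{1}{4} \left(-1\right) + \frac{1}{4} T \left(-1\right)\right)\right)^{2}}{3} = \frac{\left(-3 - \left(\frac{13}{4} + \frac{T}{4}\right)\right)^{2}}{3} = \frac{\left(- \frac{25}{4} - \frac{T}{4}\right)^{2}}{3}$)
$\left(- \frac{1845}{-18373} + \frac{f{\left(137 \right)}}{O{\left(146 \right)}}\right) - -769 = \left(- \frac{1845}{-18373} + \frac{137}{\frac{1}{48} \left(25 + 146\right)^{2}}\right) - -769 = \left(\left(-1845\right) \left(- \frac{1}{18373}\right) + \frac{137}{\frac{1}{48} \cdot 171^{2}}\right) + 769 = \left(\frac{1845}{18373} + \frac{137}{\frac{1}{48} \cdot 29241}\right) + 769 = \left(\frac{1845}{18373} + \frac{137}{\frac{9747}{16}}\right) + 769 = \left(\frac{1845}{18373} + 137 \cdot \frac{16}{9747}\right) + 769 = \left(\frac{1845}{18373} + \frac{2192}{9747}\right) + 769 = \frac{3066149}{9425349} + 769 = \frac{7251159530}{9425349}$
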